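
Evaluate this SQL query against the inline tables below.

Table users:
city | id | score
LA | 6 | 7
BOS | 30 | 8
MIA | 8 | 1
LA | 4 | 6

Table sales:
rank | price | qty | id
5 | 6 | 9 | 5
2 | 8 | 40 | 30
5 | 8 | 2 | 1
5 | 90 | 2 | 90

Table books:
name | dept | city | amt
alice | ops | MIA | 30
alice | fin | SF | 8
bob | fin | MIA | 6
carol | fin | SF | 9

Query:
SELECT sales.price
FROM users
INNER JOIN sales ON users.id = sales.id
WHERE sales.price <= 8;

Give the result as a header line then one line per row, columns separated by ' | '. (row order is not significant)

== RESULT ==
sales.price
8

Derivation:
After JOIN sales (1 rows):
users.city | users.id | users.score | sales.rank | sales.price | sales.qty | sales.id
BOS | 30 | 8 | 2 | 8 | 40 | 30
After WHERE (1 rows):
users.city | users.id | users.score | sales.rank | sales.price | sales.qty | sales.id
BOS | 30 | 8 | 2 | 8 | 40 | 30
After SELECT (1 rows):
sales.price
8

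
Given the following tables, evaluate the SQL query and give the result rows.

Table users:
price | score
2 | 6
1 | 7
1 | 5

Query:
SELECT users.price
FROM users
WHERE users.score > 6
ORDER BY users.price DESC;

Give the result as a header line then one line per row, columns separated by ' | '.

== RESULT ==
users.price
1

Derivation:
After WHERE (1 rows):
users.price | users.score
1 | 7
After SELECT (1 rows):
users.price
1
After ORDER BY (1 rows):
users.price
1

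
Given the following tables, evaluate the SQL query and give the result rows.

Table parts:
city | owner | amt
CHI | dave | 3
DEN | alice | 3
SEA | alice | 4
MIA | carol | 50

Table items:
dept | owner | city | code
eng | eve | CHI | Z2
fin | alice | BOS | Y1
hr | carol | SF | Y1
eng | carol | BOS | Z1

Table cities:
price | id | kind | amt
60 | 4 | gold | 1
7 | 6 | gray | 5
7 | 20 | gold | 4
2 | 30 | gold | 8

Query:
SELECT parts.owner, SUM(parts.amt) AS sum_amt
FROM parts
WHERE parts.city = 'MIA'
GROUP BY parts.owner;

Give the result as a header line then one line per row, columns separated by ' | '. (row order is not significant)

After WHERE (1 rows):
parts.city | parts.owner | parts.amt
MIA | carol | 50
After GROUP BY (1 rows):
parts.owner | sum_amt
carol | 50

== RESULT ==
parts.owner | sum_amt
carol | 50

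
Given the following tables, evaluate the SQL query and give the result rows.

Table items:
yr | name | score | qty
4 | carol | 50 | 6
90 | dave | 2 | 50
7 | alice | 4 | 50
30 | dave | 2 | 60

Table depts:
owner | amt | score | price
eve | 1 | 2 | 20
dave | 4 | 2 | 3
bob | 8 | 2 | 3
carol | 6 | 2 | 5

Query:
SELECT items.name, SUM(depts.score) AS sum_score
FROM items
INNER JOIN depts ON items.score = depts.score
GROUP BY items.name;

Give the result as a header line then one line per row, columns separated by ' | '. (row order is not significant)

After JOIN depts (8 rows):
items.yr | items.name | items.score | items.qty | depts.owner | depts.amt | depts.score | depts.price
90 | dave | 2 | 50 | eve | 1 | 2 | 20
90 | dave | 2 | 50 | dave | 4 | 2 | 3
90 | dave | 2 | 50 | bob | 8 | 2 | 3
90 | dave | 2 | 50 | carol | 6 | 2 | 5
30 | dave | 2 | 60 | eve | 1 | 2 | 20
30 | dave | 2 | 60 | dave | 4 | 2 | 3
30 | dave | 2 | 60 | bob | 8 | 2 | 3
30 | dave | 2 | 60 | carol | 6 | 2 | 5
After GROUP BY (1 rows):
items.name | sum_score
dave | 16

== RESULT ==
items.name | sum_score
dave | 16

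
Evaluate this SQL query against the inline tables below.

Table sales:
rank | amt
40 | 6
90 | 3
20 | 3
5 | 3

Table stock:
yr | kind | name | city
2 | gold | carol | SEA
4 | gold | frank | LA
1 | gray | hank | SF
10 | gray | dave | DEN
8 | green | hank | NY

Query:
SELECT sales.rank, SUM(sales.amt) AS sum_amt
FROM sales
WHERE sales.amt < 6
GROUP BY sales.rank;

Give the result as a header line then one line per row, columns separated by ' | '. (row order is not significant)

== RESULT ==
sales.rank | sum_amt
90 | 3
20 | 3
5 | 3

Derivation:
After WHERE (3 rows):
sales.rank | sales.amt
90 | 3
20 | 3
5 | 3
After GROUP BY (3 rows):
sales.rank | sum_amt
90 | 3
20 | 3
5 | 3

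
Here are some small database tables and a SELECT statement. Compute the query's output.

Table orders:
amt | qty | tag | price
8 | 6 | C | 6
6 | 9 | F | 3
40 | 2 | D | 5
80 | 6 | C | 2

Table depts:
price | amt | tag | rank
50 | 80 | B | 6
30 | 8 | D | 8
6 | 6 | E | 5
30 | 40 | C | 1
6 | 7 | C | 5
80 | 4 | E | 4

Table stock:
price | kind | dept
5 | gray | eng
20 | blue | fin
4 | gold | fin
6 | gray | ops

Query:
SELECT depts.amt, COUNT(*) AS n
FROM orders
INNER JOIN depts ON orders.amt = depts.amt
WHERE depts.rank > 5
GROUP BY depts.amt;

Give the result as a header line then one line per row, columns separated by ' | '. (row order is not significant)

After JOIN depts (4 rows):
orders.amt | orders.qty | orders.tag | orders.price | depts.price | depts.amt | depts.tag | depts.rank
8 | 6 | C | 6 | 30 | 8 | D | 8
6 | 9 | F | 3 | 6 | 6 | E | 5
40 | 2 | D | 5 | 30 | 40 | C | 1
80 | 6 | C | 2 | 50 | 80 | B | 6
After WHERE (2 rows):
orders.amt | orders.qty | orders.tag | orders.price | depts.price | depts.amt | depts.tag | depts.rank
8 | 6 | C | 6 | 30 | 8 | D | 8
80 | 6 | C | 2 | 50 | 80 | B | 6
After GROUP BY (2 rows):
depts.amt | n
8 | 1
80 | 1

== RESULT ==
depts.amt | n
8 | 1
80 | 1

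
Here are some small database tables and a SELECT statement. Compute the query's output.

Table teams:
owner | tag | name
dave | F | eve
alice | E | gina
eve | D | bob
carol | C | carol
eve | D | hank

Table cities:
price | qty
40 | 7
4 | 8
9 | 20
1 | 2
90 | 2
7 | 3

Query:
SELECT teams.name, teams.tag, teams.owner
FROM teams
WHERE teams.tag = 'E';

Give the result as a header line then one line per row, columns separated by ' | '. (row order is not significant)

== RESULT ==
teams.name | teams.tag | teams.owner
gina | E | alice

Derivation:
After WHERE (1 rows):
teams.owner | teams.tag | teams.name
alice | E | gina
After SELECT (1 rows):
teams.name | teams.tag | teams.owner
gina | E | alice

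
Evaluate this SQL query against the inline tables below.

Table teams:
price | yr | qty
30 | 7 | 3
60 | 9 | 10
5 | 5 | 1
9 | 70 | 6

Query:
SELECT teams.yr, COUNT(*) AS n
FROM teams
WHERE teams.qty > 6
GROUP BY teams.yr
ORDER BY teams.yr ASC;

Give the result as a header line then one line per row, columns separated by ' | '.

After WHERE (1 rows):
teams.price | teams.yr | teams.qty
60 | 9 | 10
After GROUP BY (1 rows):
teams.yr | n
9 | 1
After ORDER BY (1 rows):
teams.yr | n
9 | 1

== RESULT ==
teams.yr | n
9 | 1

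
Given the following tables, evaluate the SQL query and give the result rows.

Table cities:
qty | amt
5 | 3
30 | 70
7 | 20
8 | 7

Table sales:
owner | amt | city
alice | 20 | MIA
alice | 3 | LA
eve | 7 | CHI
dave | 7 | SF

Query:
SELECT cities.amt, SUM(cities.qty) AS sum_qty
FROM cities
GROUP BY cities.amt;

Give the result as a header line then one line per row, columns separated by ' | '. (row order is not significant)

== RESULT ==
cities.amt | sum_qty
3 | 5
70 | 30
20 | 7
7 | 8

Derivation:
After GROUP BY (4 rows):
cities.amt | sum_qty
3 | 5
70 | 30
20 | 7
7 | 8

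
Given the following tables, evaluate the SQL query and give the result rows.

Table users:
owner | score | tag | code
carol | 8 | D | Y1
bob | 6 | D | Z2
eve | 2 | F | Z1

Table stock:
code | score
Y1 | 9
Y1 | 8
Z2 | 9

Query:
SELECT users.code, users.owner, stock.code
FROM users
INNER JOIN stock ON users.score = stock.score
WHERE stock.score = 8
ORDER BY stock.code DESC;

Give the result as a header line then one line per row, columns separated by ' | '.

== RESULT ==
users.code | users.owner | stock.code
Y1 | carol | Y1

Derivation:
After JOIN stock (1 rows):
users.owner | users.score | users.tag | users.code | stock.code | stock.score
carol | 8 | D | Y1 | Y1 | 8
After WHERE (1 rows):
users.owner | users.score | users.tag | users.code | stock.code | stock.score
carol | 8 | D | Y1 | Y1 | 8
After SELECT (1 rows):
users.code | users.owner | stock.code
Y1 | carol | Y1
After ORDER BY (1 rows):
users.code | users.owner | stock.code
Y1 | carol | Y1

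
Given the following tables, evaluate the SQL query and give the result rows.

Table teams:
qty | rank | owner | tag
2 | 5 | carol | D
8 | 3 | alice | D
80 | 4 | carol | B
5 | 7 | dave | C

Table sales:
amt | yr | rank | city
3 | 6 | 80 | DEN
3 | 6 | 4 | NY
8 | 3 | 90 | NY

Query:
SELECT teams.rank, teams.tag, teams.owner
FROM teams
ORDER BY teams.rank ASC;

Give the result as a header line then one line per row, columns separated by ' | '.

== RESULT ==
teams.rank | teams.tag | teams.owner
3 | D | alice
4 | B | carol
5 | D | carol
7 | C | dave

Derivation:
After SELECT (4 rows):
teams.rank | teams.tag | teams.owner
5 | D | carol
3 | D | alice
4 | B | carol
7 | C | dave
After ORDER BY (4 rows):
teams.rank | teams.tag | teams.owner
3 | D | alice
4 | B | carol
5 | D | carol
7 | C | dave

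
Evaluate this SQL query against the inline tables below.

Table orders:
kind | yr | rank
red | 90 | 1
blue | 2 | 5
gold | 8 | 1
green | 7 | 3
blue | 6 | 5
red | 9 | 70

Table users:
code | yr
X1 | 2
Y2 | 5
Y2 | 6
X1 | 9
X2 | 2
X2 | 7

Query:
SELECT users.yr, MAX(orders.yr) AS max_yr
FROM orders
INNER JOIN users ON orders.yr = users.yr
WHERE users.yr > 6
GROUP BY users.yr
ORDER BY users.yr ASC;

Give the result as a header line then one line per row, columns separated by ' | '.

== RESULT ==
users.yr | max_yr
7 | 7
9 | 9

Derivation:
After JOIN users (5 rows):
orders.kind | orders.yr | orders.rank | users.code | users.yr
blue | 2 | 5 | X1 | 2
blue | 2 | 5 | X2 | 2
green | 7 | 3 | X2 | 7
blue | 6 | 5 | Y2 | 6
red | 9 | 70 | X1 | 9
After WHERE (2 rows):
orders.kind | orders.yr | orders.rank | users.code | users.yr
green | 7 | 3 | X2 | 7
red | 9 | 70 | X1 | 9
After GROUP BY (2 rows):
users.yr | max_yr
7 | 7
9 | 9
After ORDER BY (2 rows):
users.yr | max_yr
7 | 7
9 | 9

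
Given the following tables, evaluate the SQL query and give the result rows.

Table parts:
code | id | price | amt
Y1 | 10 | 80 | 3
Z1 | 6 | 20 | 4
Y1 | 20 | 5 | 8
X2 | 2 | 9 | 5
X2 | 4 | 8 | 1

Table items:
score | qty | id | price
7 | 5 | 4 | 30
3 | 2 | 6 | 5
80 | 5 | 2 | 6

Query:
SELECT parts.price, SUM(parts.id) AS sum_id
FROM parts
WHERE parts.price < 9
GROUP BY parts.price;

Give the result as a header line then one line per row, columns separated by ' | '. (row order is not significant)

== RESULT ==
parts.price | sum_id
5 | 20
8 | 4

Derivation:
After WHERE (2 rows):
parts.code | parts.id | parts.price | parts.amt
Y1 | 20 | 5 | 8
X2 | 4 | 8 | 1
After GROUP BY (2 rows):
parts.price | sum_id
5 | 20
8 | 4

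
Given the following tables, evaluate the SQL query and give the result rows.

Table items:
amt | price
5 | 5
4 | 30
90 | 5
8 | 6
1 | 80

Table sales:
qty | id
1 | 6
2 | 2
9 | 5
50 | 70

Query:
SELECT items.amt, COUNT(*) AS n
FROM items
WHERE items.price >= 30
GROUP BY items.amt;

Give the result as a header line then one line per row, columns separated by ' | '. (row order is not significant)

After WHERE (2 rows):
items.amt | items.price
4 | 30
1 | 80
After GROUP BY (2 rows):
items.amt | n
4 | 1
1 | 1

== RESULT ==
items.amt | n
4 | 1
1 | 1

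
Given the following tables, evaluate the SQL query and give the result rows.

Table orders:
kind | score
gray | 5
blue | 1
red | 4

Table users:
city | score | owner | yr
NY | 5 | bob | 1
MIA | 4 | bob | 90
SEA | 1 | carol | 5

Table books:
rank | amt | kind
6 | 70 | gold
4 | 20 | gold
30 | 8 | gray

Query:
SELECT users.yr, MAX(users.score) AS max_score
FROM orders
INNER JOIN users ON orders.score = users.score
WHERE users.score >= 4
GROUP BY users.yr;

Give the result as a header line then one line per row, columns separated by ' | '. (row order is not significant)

After JOIN users (3 rows):
orders.kind | orders.score | users.city | users.score | users.owner | users.yr
gray | 5 | NY | 5 | bob | 1
blue | 1 | SEA | 1 | carol | 5
red | 4 | MIA | 4 | bob | 90
After WHERE (2 rows):
orders.kind | orders.score | users.city | users.score | users.owner | users.yr
gray | 5 | NY | 5 | bob | 1
red | 4 | MIA | 4 | bob | 90
After GROUP BY (2 rows):
users.yr | max_score
1 | 5
90 | 4

== RESULT ==
users.yr | max_score
1 | 5
90 | 4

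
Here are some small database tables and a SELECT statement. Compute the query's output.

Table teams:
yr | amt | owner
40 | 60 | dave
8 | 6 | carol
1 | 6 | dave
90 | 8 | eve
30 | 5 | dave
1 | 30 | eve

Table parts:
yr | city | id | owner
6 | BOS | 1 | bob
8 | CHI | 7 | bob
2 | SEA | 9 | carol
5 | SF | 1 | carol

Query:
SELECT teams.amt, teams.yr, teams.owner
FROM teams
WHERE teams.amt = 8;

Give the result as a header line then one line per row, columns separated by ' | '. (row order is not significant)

== RESULT ==
teams.amt | teams.yr | teams.owner
8 | 90 | eve

Derivation:
After WHERE (1 rows):
teams.yr | teams.amt | teams.owner
90 | 8 | eve
After SELECT (1 rows):
teams.amt | teams.yr | teams.owner
8 | 90 | eve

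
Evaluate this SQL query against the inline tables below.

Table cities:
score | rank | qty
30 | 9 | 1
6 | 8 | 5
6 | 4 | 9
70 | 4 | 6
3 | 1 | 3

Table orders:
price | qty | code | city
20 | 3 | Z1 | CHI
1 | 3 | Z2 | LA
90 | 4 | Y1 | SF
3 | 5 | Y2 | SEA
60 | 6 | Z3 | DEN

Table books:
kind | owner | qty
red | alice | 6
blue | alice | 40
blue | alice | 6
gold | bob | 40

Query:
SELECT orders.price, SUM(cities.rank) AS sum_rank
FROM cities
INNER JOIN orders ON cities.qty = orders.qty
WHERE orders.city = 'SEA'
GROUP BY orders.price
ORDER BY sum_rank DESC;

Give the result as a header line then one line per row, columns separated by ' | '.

After JOIN orders (4 rows):
cities.score | cities.rank | cities.qty | orders.price | orders.qty | orders.code | orders.city
6 | 8 | 5 | 3 | 5 | Y2 | SEA
70 | 4 | 6 | 60 | 6 | Z3 | DEN
3 | 1 | 3 | 20 | 3 | Z1 | CHI
3 | 1 | 3 | 1 | 3 | Z2 | LA
After WHERE (1 rows):
cities.score | cities.rank | cities.qty | orders.price | orders.qty | orders.code | orders.city
6 | 8 | 5 | 3 | 5 | Y2 | SEA
After GROUP BY (1 rows):
orders.price | sum_rank
3 | 8
After ORDER BY (1 rows):
orders.price | sum_rank
3 | 8

== RESULT ==
orders.price | sum_rank
3 | 8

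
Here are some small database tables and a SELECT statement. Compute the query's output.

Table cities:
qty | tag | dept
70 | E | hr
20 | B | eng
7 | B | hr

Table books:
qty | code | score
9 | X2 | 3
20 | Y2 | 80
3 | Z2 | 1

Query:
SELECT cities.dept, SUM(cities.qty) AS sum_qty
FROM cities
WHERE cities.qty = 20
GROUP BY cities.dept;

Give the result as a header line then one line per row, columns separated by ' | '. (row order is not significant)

After WHERE (1 rows):
cities.qty | cities.tag | cities.dept
20 | B | eng
After GROUP BY (1 rows):
cities.dept | sum_qty
eng | 20

== RESULT ==
cities.dept | sum_qty
eng | 20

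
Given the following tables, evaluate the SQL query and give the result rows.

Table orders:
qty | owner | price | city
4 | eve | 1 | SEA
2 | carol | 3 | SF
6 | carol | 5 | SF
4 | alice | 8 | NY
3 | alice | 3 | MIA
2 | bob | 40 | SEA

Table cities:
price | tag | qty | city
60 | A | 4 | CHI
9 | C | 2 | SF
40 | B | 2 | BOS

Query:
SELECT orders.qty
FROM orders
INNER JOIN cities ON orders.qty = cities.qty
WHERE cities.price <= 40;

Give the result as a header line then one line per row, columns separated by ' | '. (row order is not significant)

After JOIN cities (6 rows):
orders.qty | orders.owner | orders.price | orders.city | cities.price | cities.tag | cities.qty | cities.city
4 | eve | 1 | SEA | 60 | A | 4 | CHI
2 | carol | 3 | SF | 9 | C | 2 | SF
2 | carol | 3 | SF | 40 | B | 2 | BOS
4 | alice | 8 | NY | 60 | A | 4 | CHI
2 | bob | 40 | SEA | 9 | C | 2 | SF
2 | bob | 40 | SEA | 40 | B | 2 | BOS
After WHERE (4 rows):
orders.qty | orders.owner | orders.price | orders.city | cities.price | cities.tag | cities.qty | cities.city
2 | carol | 3 | SF | 9 | C | 2 | SF
2 | carol | 3 | SF | 40 | B | 2 | BOS
2 | bob | 40 | SEA | 9 | C | 2 | SF
2 | bob | 40 | SEA | 40 | B | 2 | BOS
After SELECT (4 rows):
orders.qty
2
2
2
2

== RESULT ==
orders.qty
2
2
2
2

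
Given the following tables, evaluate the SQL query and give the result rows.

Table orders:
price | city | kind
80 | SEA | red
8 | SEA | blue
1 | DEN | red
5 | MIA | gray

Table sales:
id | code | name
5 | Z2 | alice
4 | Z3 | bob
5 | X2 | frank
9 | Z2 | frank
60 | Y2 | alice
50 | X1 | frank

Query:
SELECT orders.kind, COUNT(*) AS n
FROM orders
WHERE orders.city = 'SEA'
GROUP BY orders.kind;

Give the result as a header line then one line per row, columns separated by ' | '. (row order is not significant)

After WHERE (2 rows):
orders.price | orders.city | orders.kind
80 | SEA | red
8 | SEA | blue
After GROUP BY (2 rows):
orders.kind | n
red | 1
blue | 1

== RESULT ==
orders.kind | n
red | 1
blue | 1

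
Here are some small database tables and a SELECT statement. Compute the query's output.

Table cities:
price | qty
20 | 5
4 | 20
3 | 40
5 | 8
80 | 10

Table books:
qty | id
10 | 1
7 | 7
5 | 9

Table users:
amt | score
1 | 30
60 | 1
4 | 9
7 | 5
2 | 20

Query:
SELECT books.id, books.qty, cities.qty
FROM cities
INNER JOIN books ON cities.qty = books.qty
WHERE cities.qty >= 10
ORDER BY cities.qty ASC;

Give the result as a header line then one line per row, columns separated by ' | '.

== RESULT ==
books.id | books.qty | cities.qty
1 | 10 | 10

Derivation:
After JOIN books (2 rows):
cities.price | cities.qty | books.qty | books.id
20 | 5 | 5 | 9
80 | 10 | 10 | 1
After WHERE (1 rows):
cities.price | cities.qty | books.qty | books.id
80 | 10 | 10 | 1
After SELECT (1 rows):
books.id | books.qty | cities.qty
1 | 10 | 10
After ORDER BY (1 rows):
books.id | books.qty | cities.qty
1 | 10 | 10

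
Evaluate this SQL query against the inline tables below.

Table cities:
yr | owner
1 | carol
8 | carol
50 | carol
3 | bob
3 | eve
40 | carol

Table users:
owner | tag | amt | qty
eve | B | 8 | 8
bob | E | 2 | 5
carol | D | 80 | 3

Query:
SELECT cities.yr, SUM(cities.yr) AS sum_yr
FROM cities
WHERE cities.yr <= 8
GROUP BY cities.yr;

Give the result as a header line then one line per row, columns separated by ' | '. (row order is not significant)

== RESULT ==
cities.yr | sum_yr
1 | 1
8 | 8
3 | 6

Derivation:
After WHERE (4 rows):
cities.yr | cities.owner
1 | carol
8 | carol
3 | bob
3 | eve
After GROUP BY (3 rows):
cities.yr | sum_yr
1 | 1
8 | 8
3 | 6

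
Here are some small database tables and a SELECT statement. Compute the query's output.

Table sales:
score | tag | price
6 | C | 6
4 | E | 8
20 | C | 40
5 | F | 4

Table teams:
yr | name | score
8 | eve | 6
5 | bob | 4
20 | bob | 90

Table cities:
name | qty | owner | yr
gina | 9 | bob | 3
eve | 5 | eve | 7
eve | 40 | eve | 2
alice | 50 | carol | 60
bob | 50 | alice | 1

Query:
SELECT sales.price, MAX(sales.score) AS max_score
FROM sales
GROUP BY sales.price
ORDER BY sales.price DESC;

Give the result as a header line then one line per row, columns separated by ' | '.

After GROUP BY (4 rows):
sales.price | max_score
6 | 6
8 | 4
40 | 20
4 | 5
After ORDER BY (4 rows):
sales.price | max_score
40 | 20
8 | 4
6 | 6
4 | 5

== RESULT ==
sales.price | max_score
40 | 20
8 | 4
6 | 6
4 | 5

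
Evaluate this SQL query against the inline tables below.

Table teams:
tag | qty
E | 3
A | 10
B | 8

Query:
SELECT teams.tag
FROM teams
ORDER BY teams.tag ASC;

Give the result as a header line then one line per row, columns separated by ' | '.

== RESULT ==
teams.tag
A
B
E

Derivation:
After SELECT (3 rows):
teams.tag
E
A
B
After ORDER BY (3 rows):
teams.tag
A
B
E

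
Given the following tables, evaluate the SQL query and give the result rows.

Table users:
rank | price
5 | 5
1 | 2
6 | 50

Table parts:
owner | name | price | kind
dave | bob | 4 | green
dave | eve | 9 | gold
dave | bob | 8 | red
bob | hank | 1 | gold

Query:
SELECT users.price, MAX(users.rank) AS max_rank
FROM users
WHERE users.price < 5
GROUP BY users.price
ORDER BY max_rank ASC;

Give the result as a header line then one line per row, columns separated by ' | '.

== RESULT ==
users.price | max_rank
2 | 1

Derivation:
After WHERE (1 rows):
users.rank | users.price
1 | 2
After GROUP BY (1 rows):
users.price | max_rank
2 | 1
After ORDER BY (1 rows):
users.price | max_rank
2 | 1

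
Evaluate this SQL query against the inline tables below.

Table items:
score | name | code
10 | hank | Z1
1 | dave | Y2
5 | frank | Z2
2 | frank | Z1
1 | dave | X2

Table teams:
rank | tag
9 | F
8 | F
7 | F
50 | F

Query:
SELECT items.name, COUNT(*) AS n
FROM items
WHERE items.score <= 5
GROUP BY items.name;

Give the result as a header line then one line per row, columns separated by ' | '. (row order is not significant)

After WHERE (4 rows):
items.score | items.name | items.code
1 | dave | Y2
5 | frank | Z2
2 | frank | Z1
1 | dave | X2
After GROUP BY (2 rows):
items.name | n
dave | 2
frank | 2

== RESULT ==
items.name | n
dave | 2
frank | 2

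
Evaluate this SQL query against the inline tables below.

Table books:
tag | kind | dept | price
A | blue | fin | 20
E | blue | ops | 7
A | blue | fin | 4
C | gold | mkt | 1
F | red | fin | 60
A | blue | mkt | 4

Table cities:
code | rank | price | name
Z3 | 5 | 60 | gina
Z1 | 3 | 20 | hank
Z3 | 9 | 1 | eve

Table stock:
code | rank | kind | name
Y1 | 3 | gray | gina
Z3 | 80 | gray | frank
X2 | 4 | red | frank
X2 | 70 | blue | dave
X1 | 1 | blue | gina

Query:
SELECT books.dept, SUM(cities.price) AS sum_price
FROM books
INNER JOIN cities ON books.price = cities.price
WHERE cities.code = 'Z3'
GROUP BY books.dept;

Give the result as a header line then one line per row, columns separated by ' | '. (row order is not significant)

After JOIN cities (3 rows):
books.tag | books.kind | books.dept | books.price | cities.code | cities.rank | cities.price | cities.name
A | blue | fin | 20 | Z1 | 3 | 20 | hank
C | gold | mkt | 1 | Z3 | 9 | 1 | eve
F | red | fin | 60 | Z3 | 5 | 60 | gina
After WHERE (2 rows):
books.tag | books.kind | books.dept | books.price | cities.code | cities.rank | cities.price | cities.name
C | gold | mkt | 1 | Z3 | 9 | 1 | eve
F | red | fin | 60 | Z3 | 5 | 60 | gina
After GROUP BY (2 rows):
books.dept | sum_price
mkt | 1
fin | 60

== RESULT ==
books.dept | sum_price
mkt | 1
fin | 60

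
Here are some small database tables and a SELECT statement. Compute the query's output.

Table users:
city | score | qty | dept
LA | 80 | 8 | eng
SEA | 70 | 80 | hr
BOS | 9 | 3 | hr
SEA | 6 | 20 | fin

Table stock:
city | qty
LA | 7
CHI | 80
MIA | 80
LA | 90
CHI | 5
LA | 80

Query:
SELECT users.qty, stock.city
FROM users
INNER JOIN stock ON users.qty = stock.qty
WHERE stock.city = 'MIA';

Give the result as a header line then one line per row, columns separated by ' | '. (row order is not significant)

After JOIN stock (3 rows):
users.city | users.score | users.qty | users.dept | stock.city | stock.qty
SEA | 70 | 80 | hr | CHI | 80
SEA | 70 | 80 | hr | MIA | 80
SEA | 70 | 80 | hr | LA | 80
After WHERE (1 rows):
users.city | users.score | users.qty | users.dept | stock.city | stock.qty
SEA | 70 | 80 | hr | MIA | 80
After SELECT (1 rows):
users.qty | stock.city
80 | MIA

== RESULT ==
users.qty | stock.city
80 | MIA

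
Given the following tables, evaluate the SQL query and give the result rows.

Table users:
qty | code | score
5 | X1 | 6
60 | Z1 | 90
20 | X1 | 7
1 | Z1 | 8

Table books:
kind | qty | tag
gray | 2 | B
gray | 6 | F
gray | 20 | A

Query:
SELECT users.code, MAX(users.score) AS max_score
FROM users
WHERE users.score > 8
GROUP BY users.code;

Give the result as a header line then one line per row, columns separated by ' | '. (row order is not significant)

After WHERE (1 rows):
users.qty | users.code | users.score
60 | Z1 | 90
After GROUP BY (1 rows):
users.code | max_score
Z1 | 90

== RESULT ==
users.code | max_score
Z1 | 90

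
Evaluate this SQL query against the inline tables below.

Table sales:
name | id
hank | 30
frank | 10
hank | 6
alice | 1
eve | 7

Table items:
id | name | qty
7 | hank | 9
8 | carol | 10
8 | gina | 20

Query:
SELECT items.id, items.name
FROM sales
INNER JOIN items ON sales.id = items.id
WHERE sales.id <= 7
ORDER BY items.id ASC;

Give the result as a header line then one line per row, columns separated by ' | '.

After JOIN items (1 rows):
sales.name | sales.id | items.id | items.name | items.qty
eve | 7 | 7 | hank | 9
After WHERE (1 rows):
sales.name | sales.id | items.id | items.name | items.qty
eve | 7 | 7 | hank | 9
After SELECT (1 rows):
items.id | items.name
7 | hank
After ORDER BY (1 rows):
items.id | items.name
7 | hank

== RESULT ==
items.id | items.name
7 | hank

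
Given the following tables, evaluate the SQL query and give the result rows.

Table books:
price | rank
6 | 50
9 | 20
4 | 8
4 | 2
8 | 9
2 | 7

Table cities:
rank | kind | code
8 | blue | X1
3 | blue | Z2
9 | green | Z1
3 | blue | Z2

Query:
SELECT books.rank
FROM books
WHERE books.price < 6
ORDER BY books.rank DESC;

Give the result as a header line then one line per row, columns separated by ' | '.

== RESULT ==
books.rank
8
7
2

Derivation:
After WHERE (3 rows):
books.price | books.rank
4 | 8
4 | 2
2 | 7
After SELECT (3 rows):
books.rank
8
2
7
After ORDER BY (3 rows):
books.rank
8
7
2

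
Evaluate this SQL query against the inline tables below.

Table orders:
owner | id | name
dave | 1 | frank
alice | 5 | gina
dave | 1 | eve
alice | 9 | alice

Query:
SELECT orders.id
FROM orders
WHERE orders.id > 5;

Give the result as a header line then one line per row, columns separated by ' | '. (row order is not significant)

== RESULT ==
orders.id
9

Derivation:
After WHERE (1 rows):
orders.owner | orders.id | orders.name
alice | 9 | alice
After SELECT (1 rows):
orders.id
9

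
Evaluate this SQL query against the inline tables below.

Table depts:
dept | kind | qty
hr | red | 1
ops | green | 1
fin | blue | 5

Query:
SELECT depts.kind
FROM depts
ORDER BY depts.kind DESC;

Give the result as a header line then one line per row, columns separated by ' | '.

After SELECT (3 rows):
depts.kind
red
green
blue
After ORDER BY (3 rows):
depts.kind
red
green
blue

== RESULT ==
depts.kind
red
green
blue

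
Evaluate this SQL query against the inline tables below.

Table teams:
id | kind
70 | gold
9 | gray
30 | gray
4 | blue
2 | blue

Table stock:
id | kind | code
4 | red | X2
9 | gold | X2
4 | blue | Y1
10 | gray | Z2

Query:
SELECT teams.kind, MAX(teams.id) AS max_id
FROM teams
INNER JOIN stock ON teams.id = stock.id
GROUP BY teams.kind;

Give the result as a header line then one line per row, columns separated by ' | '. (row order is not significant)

After JOIN stock (3 rows):
teams.id | teams.kind | stock.id | stock.kind | stock.code
9 | gray | 9 | gold | X2
4 | blue | 4 | red | X2
4 | blue | 4 | blue | Y1
After GROUP BY (2 rows):
teams.kind | max_id
gray | 9
blue | 4

== RESULT ==
teams.kind | max_id
gray | 9
blue | 4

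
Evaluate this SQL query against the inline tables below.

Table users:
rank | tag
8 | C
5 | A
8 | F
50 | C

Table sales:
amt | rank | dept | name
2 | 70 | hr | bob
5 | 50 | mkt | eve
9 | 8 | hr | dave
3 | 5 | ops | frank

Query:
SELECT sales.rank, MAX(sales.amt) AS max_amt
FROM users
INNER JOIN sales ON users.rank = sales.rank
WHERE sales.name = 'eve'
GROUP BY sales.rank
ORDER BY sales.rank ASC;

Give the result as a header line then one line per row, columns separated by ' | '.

After JOIN sales (4 rows):
users.rank | users.tag | sales.amt | sales.rank | sales.dept | sales.name
8 | C | 9 | 8 | hr | dave
5 | A | 3 | 5 | ops | frank
8 | F | 9 | 8 | hr | dave
50 | C | 5 | 50 | mkt | eve
After WHERE (1 rows):
users.rank | users.tag | sales.amt | sales.rank | sales.dept | sales.name
50 | C | 5 | 50 | mkt | eve
After GROUP BY (1 rows):
sales.rank | max_amt
50 | 5
After ORDER BY (1 rows):
sales.rank | max_amt
50 | 5

== RESULT ==
sales.rank | max_amt
50 | 5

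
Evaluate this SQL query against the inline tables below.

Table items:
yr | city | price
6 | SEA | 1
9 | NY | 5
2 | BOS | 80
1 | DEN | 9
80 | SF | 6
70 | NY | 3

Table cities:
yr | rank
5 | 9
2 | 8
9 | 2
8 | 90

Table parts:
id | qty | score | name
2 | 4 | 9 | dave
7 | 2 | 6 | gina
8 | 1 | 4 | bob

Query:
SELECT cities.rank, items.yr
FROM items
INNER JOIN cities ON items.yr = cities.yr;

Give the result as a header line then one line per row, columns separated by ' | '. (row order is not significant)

After JOIN cities (2 rows):
items.yr | items.city | items.price | cities.yr | cities.rank
9 | NY | 5 | 9 | 2
2 | BOS | 80 | 2 | 8
After SELECT (2 rows):
cities.rank | items.yr
2 | 9
8 | 2

== RESULT ==
cities.rank | items.yr
2 | 9
8 | 2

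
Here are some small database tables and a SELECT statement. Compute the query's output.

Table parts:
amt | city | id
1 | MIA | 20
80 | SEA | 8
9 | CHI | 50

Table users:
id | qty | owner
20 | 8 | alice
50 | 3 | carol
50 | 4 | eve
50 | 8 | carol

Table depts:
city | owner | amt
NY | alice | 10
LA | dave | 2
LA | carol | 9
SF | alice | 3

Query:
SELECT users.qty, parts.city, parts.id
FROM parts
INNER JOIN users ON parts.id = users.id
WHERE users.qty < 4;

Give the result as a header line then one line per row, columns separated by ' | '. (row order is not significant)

After JOIN users (4 rows):
parts.amt | parts.city | parts.id | users.id | users.qty | users.owner
1 | MIA | 20 | 20 | 8 | alice
9 | CHI | 50 | 50 | 3 | carol
9 | CHI | 50 | 50 | 4 | eve
9 | CHI | 50 | 50 | 8 | carol
After WHERE (1 rows):
parts.amt | parts.city | parts.id | users.id | users.qty | users.owner
9 | CHI | 50 | 50 | 3 | carol
After SELECT (1 rows):
users.qty | parts.city | parts.id
3 | CHI | 50

== RESULT ==
users.qty | parts.city | parts.id
3 | CHI | 50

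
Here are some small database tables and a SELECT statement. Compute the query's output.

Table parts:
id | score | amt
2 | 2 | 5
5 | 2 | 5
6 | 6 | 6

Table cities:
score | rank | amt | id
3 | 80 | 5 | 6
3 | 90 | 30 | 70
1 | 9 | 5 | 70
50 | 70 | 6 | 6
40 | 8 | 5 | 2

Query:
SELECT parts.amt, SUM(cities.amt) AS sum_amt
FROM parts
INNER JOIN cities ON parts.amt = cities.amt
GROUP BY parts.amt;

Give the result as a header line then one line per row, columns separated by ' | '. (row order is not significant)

== RESULT ==
parts.amt | sum_amt
5 | 30
6 | 6

Derivation:
After JOIN cities (7 rows):
parts.id | parts.score | parts.amt | cities.score | cities.rank | cities.amt | cities.id
2 | 2 | 5 | 3 | 80 | 5 | 6
2 | 2 | 5 | 1 | 9 | 5 | 70
2 | 2 | 5 | 40 | 8 | 5 | 2
5 | 2 | 5 | 3 | 80 | 5 | 6
5 | 2 | 5 | 1 | 9 | 5 | 70
5 | 2 | 5 | 40 | 8 | 5 | 2
6 | 6 | 6 | 50 | 70 | 6 | 6
After GROUP BY (2 rows):
parts.amt | sum_amt
5 | 30
6 | 6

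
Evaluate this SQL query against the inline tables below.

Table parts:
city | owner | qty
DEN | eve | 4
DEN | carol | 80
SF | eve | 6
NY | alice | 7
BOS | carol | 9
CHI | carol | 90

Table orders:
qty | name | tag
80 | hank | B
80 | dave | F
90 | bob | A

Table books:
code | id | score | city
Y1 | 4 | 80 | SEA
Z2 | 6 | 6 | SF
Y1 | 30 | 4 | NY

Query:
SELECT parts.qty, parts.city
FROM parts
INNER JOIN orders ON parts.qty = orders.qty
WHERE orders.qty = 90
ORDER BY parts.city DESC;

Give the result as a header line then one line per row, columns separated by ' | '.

== RESULT ==
parts.qty | parts.city
90 | CHI

Derivation:
After JOIN orders (3 rows):
parts.city | parts.owner | parts.qty | orders.qty | orders.name | orders.tag
DEN | carol | 80 | 80 | hank | B
DEN | carol | 80 | 80 | dave | F
CHI | carol | 90 | 90 | bob | A
After WHERE (1 rows):
parts.city | parts.owner | parts.qty | orders.qty | orders.name | orders.tag
CHI | carol | 90 | 90 | bob | A
After SELECT (1 rows):
parts.qty | parts.city
90 | CHI
After ORDER BY (1 rows):
parts.qty | parts.city
90 | CHI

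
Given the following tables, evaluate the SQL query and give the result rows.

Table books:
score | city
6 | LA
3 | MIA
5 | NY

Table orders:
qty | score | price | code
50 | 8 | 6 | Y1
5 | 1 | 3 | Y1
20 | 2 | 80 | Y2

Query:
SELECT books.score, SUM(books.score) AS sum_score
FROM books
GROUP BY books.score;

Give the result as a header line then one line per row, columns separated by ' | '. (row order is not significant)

After GROUP BY (3 rows):
books.score | sum_score
6 | 6
3 | 3
5 | 5

== RESULT ==
books.score | sum_score
6 | 6
3 | 3
5 | 5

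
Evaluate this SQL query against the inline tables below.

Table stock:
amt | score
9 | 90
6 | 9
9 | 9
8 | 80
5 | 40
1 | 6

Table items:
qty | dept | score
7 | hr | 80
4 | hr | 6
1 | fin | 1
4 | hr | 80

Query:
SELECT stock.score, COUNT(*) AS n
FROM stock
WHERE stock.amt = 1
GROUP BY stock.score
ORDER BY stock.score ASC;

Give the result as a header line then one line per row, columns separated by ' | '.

After WHERE (1 rows):
stock.amt | stock.score
1 | 6
After GROUP BY (1 rows):
stock.score | n
6 | 1
After ORDER BY (1 rows):
stock.score | n
6 | 1

== RESULT ==
stock.score | n
6 | 1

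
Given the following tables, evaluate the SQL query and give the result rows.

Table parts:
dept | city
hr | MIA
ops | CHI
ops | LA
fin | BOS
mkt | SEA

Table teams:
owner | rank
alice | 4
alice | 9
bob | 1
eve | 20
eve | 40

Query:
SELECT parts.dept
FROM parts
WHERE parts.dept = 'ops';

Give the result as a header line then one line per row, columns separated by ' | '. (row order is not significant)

== RESULT ==
parts.dept
ops
ops

Derivation:
After WHERE (2 rows):
parts.dept | parts.city
ops | CHI
ops | LA
After SELECT (2 rows):
parts.dept
ops
ops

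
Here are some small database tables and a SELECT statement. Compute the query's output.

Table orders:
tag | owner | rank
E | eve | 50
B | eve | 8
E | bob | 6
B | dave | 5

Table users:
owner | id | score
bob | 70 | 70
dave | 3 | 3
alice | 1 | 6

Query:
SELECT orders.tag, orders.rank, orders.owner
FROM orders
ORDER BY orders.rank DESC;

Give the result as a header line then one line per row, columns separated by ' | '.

After SELECT (4 rows):
orders.tag | orders.rank | orders.owner
E | 50 | eve
B | 8 | eve
E | 6 | bob
B | 5 | dave
After ORDER BY (4 rows):
orders.tag | orders.rank | orders.owner
E | 50 | eve
B | 8 | eve
E | 6 | bob
B | 5 | dave

== RESULT ==
orders.tag | orders.rank | orders.owner
E | 50 | eve
B | 8 | eve
E | 6 | bob
B | 5 | dave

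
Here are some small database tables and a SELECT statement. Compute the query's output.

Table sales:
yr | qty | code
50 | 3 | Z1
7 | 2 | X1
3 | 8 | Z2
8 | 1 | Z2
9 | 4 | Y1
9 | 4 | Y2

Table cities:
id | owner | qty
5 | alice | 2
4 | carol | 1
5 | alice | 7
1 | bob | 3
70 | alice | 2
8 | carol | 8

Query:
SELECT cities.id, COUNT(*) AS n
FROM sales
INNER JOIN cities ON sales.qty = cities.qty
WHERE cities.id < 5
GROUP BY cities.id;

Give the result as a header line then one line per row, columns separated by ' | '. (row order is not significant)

After JOIN cities (5 rows):
sales.yr | sales.qty | sales.code | cities.id | cities.owner | cities.qty
50 | 3 | Z1 | 1 | bob | 3
7 | 2 | X1 | 5 | alice | 2
7 | 2 | X1 | 70 | alice | 2
3 | 8 | Z2 | 8 | carol | 8
8 | 1 | Z2 | 4 | carol | 1
After WHERE (2 rows):
sales.yr | sales.qty | sales.code | cities.id | cities.owner | cities.qty
50 | 3 | Z1 | 1 | bob | 3
8 | 1 | Z2 | 4 | carol | 1
After GROUP BY (2 rows):
cities.id | n
1 | 1
4 | 1

== RESULT ==
cities.id | n
1 | 1
4 | 1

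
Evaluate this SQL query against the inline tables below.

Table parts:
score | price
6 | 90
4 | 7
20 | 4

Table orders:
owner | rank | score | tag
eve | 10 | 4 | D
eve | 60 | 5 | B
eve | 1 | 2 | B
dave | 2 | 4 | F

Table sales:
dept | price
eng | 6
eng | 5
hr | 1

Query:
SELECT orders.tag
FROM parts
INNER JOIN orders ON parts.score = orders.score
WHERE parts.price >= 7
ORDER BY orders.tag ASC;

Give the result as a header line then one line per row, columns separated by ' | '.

After JOIN orders (2 rows):
parts.score | parts.price | orders.owner | orders.rank | orders.score | orders.tag
4 | 7 | eve | 10 | 4 | D
4 | 7 | dave | 2 | 4 | F
After WHERE (2 rows):
parts.score | parts.price | orders.owner | orders.rank | orders.score | orders.tag
4 | 7 | eve | 10 | 4 | D
4 | 7 | dave | 2 | 4 | F
After SELECT (2 rows):
orders.tag
D
F
After ORDER BY (2 rows):
orders.tag
D
F

== RESULT ==
orders.tag
D
F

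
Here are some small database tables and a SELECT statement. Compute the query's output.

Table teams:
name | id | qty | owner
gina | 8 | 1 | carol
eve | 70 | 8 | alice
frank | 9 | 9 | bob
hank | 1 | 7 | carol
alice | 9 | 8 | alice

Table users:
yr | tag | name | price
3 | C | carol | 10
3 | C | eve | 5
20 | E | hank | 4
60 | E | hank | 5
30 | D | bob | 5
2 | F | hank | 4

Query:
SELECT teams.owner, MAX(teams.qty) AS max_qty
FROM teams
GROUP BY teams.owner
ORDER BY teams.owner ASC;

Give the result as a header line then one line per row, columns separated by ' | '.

After GROUP BY (3 rows):
teams.owner | max_qty
carol | 7
alice | 8
bob | 9
After ORDER BY (3 rows):
teams.owner | max_qty
alice | 8
bob | 9
carol | 7

== RESULT ==
teams.owner | max_qty
alice | 8
bob | 9
carol | 7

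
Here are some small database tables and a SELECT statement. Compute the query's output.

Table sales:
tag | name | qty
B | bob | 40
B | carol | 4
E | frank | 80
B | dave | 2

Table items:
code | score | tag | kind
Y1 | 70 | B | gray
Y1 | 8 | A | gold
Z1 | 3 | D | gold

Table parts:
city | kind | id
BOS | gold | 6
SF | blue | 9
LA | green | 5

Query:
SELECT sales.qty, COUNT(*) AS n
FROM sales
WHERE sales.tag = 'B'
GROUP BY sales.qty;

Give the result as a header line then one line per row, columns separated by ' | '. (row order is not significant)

After WHERE (3 rows):
sales.tag | sales.name | sales.qty
B | bob | 40
B | carol | 4
B | dave | 2
After GROUP BY (3 rows):
sales.qty | n
40 | 1
4 | 1
2 | 1

== RESULT ==
sales.qty | n
40 | 1
4 | 1
2 | 1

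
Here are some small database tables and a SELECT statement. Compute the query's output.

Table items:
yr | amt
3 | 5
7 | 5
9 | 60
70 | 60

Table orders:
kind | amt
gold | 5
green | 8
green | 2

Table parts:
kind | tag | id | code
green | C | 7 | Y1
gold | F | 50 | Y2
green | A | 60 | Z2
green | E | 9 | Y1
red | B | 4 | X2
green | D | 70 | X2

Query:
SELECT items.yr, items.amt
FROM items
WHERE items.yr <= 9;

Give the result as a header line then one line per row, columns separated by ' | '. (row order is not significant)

After WHERE (3 rows):
items.yr | items.amt
3 | 5
7 | 5
9 | 60
After SELECT (3 rows):
items.yr | items.amt
3 | 5
7 | 5
9 | 60

== RESULT ==
items.yr | items.amt
3 | 5
7 | 5
9 | 60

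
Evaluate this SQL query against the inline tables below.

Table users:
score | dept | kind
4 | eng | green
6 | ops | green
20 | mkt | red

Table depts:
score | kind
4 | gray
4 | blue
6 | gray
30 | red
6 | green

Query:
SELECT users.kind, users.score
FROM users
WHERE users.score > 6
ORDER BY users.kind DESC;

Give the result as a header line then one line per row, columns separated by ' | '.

After WHERE (1 rows):
users.score | users.dept | users.kind
20 | mkt | red
After SELECT (1 rows):
users.kind | users.score
red | 20
After ORDER BY (1 rows):
users.kind | users.score
red | 20

== RESULT ==
users.kind | users.score
red | 20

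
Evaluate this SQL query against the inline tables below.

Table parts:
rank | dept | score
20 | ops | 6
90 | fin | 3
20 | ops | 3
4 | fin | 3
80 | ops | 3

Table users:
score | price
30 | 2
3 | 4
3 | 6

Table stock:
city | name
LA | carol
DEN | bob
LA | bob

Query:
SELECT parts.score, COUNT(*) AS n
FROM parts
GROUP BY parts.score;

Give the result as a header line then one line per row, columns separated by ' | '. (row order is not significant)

After GROUP BY (2 rows):
parts.score | n
6 | 1
3 | 4

== RESULT ==
parts.score | n
6 | 1
3 | 4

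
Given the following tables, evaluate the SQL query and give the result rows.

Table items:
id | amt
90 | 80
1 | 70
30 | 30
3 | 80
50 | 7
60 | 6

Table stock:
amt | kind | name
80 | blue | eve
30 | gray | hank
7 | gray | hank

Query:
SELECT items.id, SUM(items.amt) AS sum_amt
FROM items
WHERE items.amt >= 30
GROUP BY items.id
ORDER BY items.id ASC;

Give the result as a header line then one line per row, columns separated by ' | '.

After WHERE (4 rows):
items.id | items.amt
90 | 80
1 | 70
30 | 30
3 | 80
After GROUP BY (4 rows):
items.id | sum_amt
90 | 80
1 | 70
30 | 30
3 | 80
After ORDER BY (4 rows):
items.id | sum_amt
1 | 70
3 | 80
30 | 30
90 | 80

== RESULT ==
items.id | sum_amt
1 | 70
3 | 80
30 | 30
90 | 80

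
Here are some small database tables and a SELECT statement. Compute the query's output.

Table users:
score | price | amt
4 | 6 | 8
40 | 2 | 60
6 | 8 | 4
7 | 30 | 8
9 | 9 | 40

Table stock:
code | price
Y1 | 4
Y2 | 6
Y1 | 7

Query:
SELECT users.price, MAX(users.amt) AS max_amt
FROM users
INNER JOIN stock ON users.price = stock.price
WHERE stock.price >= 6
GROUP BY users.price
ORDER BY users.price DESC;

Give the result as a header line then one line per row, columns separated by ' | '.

== RESULT ==
users.price | max_amt
6 | 8

Derivation:
After JOIN stock (1 rows):
users.score | users.price | users.amt | stock.code | stock.price
4 | 6 | 8 | Y2 | 6
After WHERE (1 rows):
users.score | users.price | users.amt | stock.code | stock.price
4 | 6 | 8 | Y2 | 6
After GROUP BY (1 rows):
users.price | max_amt
6 | 8
After ORDER BY (1 rows):
users.price | max_amt
6 | 8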